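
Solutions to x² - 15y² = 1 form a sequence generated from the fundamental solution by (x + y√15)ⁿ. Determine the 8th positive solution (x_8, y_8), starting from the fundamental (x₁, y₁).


Step 1: Find the fundamental solution (x₁, y₁) of x² - 15y² = 1.
  Expand √15 as a continued fraction. a₀ = ⌊√15⌋ = 3; iterate m_{k+1} = d_k·a_k − m_k, d_{k+1} = (15 − m_{k+1}²)/d_k, a_{k+1} = ⌊(a₀ + m_{k+1})/d_{k+1}⌋ (starting m₀ = 0, d₀ = 1), with convergents p_k = a_k·p_{k-1} + p_{k-2}, q_k = a_k·q_{k-1} + q_{k-2} (p₋₁ = 1, q₋₁ = 0):
  k = 0: a₀ = 3; p₀/q₀ = 3/1; p₀² − 15·q₀² = 9 − 15 = -6.
  k = 1: m = 3, d = 6, a = ⌊(3 + 3)/6⌋ = 1; p/q = (1·3 + 1)/(1·1 + 0) = 4/1; p² − 15·q² = 16 − 15 = 1.
  The first convergent with p² − 15·q² = 1 gives the fundamental solution (x₁, y₁) = (4, 1).
Step 2: Apply the recurrence (x_{n+1}, y_{n+1}) = (x₁x_n + 15y₁y_n, x₁y_n + y₁x_n) repeatedly.
  From (x_1, y_1) = (4, 1): x_2 = 4·4 + 15·1·1 = 31; y_2 = 4·1 + 1·4 = 8.
  From (x_2, y_2) = (31, 8): x_3 = 4·31 + 15·1·8 = 244; y_3 = 4·8 + 1·31 = 63.
  From (x_3, y_3) = (244, 63): x_4 = 4·244 + 15·1·63 = 1921; y_4 = 4·63 + 1·244 = 496.
  From (x_4, y_4) = (1921, 496): x_5 = 4·1921 + 15·1·496 = 15124; y_5 = 4·496 + 1·1921 = 3905.
  From (x_5, y_5) = (15124, 3905): x_6 = 4·15124 + 15·1·3905 = 119071; y_6 = 4·3905 + 1·15124 = 30744.
  From (x_6, y_6) = (119071, 30744): x_7 = 4·119071 + 15·1·30744 = 937444; y_7 = 4·30744 + 1·119071 = 242047.
  From (x_7, y_7) = (937444, 242047): x_8 = 4·937444 + 15·1·242047 = 7380481; y_8 = 4·242047 + 1·937444 = 1905632.
Step 3: Verify x_8² - 15·y_8² = 54471499791361 - 54471499791360 = 1 (should be 1). ✓

(x_1, y_1) = (4, 1); (x_8, y_8) = (7380481, 1905632).


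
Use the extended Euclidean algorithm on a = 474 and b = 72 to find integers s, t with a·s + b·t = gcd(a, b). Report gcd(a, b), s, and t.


Euclidean algorithm on (474, 72) — divide until remainder is 0:
  474 = 6 · 72 + 42
  72 = 1 · 42 + 30
  42 = 1 · 30 + 12
  30 = 2 · 12 + 6
  12 = 2 · 6 + 0
gcd(474, 72) = 6.
Track Bezout coefficients alongside the remainders: start with r₀ = 474 = a·1 + b·0 (s = 1, t = 0) and r₁ = 72 = a·0 + b·1 (s = 0, t = 1); each new remainder r_{k+1} = r_{k-1} − q_k·r_k inherits s_{k+1} = s_{k-1} − q_k·s_k, t_{k+1} = t_{k-1} − q_k·t_k, so r_k = a·s_k + b·t_k at every step:
  q = 6: r = 42, s = 1 − 6·0 = 1, t = 0 − 6·1 = -6  (check: 474·1 + 72·(-6) = 42)
  q = 1: r = 30, s = 0 − 1·1 = -1, t = 1 − 1·(-6) = 7  (check: 474·(-1) + 72·7 = 30)
  q = 1: r = 12, s = 1 − 1·(-1) = 2, t = -6 − 1·7 = -13  (check: 474·2 + 72·(-13) = 12)
  q = 2: r = 6, s = -1 − 2·2 = -5, t = 7 − 2·(-13) = 33  (check: 474·(-5) + 72·33 = 6)
The row with r = 6 (the gcd) gives the Bezout coefficients s = -5, t = 33.
Result: 474 · (-5) + 72 · (33) = 6.

gcd(474, 72) = 6; s = -5, t = 33 (check: 474·(-5) + 72·33 = 6).


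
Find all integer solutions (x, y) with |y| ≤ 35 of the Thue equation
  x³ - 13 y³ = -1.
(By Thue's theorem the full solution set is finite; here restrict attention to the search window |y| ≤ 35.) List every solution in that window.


The equation is x³ - 13y³ = -1. For fixed y, x³ = 13·y³ − 1, so a solution requires the RHS to be a perfect cube.
Strategy: iterate y from -35 to 35, compute RHS = 13·y³ − 1, and check whether it is a (positive or negative) perfect cube.
Check small values of y:
  y = 0: RHS = -1 = (-1)³ ⇒ x = -1 works.
  y = 1: RHS = 12 is not a perfect cube.
  y = -1: RHS = -14 is not a perfect cube.
  y = 2: RHS = 103 is not a perfect cube.
  y = -2: RHS = -105 is not a perfect cube.
  y = 3: RHS = 350 is not a perfect cube.
  y = -3: RHS = -352 is not a perfect cube.
Continuing the search up to |y| = 35 finds no further solutions beyond those listed.
Collected solutions: (-1, 0).

Solutions (with |y| ≤ 35): (-1, 0).


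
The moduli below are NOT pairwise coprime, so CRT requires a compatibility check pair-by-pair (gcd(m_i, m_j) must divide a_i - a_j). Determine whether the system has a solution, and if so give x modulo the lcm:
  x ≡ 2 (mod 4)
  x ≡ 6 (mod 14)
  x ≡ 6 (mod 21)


Moduli 4, 14, 21 are not pairwise coprime, so CRT works modulo lcm(m_i) when all pairwise compatibility conditions hold.
Pairwise compatibility: gcd(m_i, m_j) must divide a_i - a_j for every pair.
Merge one congruence at a time:
  Start: x ≡ 2 (mod 4).
  Combine with x ≡ 6 (mod 14): gcd(4, 14) = 2; 6 - 2 = 4, which IS divisible by 2, so compatible.
    Write x = 2 + 4·t and substitute into x ≡ 6 (mod 14): 4·t ≡ 6 − 2 = 4 (mod 14).
    Divide the congruence (and modulus) by g = 2: 2·t ≡ 2 (mod 7).
    The inverse of 2 mod 7 is 4 (since 2·4 = 8 = 1·7 + 1), so t ≡ 4·2 = 8 ≡ 1 (mod 7).
    Then x = 2 + 4·1 = 6, valid modulo lcm(4, 14) = 28: x ≡ 6 (mod 28).
  Combine with x ≡ 6 (mod 21): gcd(28, 21) = 7; 6 - 6 = 0, which IS divisible by 7, so compatible.
    Write x = 6 + 28·t and substitute into x ≡ 6 (mod 21): 28·t ≡ 6 − 6 = 0 (mod 21).
    Divide the congruence (and modulus) by g = 7: 4·t ≡ 0 (mod 3).
    Reduce coefficients mod 3: 1·t ≡ 0 (mod 3).
    So t ≡ 0 (mod 3).
    Then x = 6 + 28·0 = 6, valid modulo lcm(28, 21) = 84: x ≡ 6 (mod 84).
Verify: 6 mod 4 = 2, 6 mod 14 = 6, 6 mod 21 = 6.

x ≡ 6 (mod 84).


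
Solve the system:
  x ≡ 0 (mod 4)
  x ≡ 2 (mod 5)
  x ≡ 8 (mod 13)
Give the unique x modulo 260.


Moduli 4, 5, 13 are pairwise coprime; by CRT there is a unique solution modulo M = 4 · 5 · 13 = 260.
Solve pairwise, accumulating the modulus:
  Start with x ≡ 0 (mod 4).
  Combine with x ≡ 2 (mod 5): since gcd(4, 5) = 1, we get a unique residue mod 20.
    Write x = 0 + 4·t and substitute into x ≡ 2 (mod 5): 4·t ≡ 2 − 0 = 2 (mod 5).
    The inverse of 4 mod 5 is 4 (since 4·4 = 16 = 3·5 + 1), so t ≡ 4·2 = 8 ≡ 3 (mod 5).
    Then x = 0 + 4·3 = 12, valid modulo lcm(4, 5) = 20: x ≡ 12 (mod 20).
  Combine with x ≡ 8 (mod 13): since gcd(20, 13) = 1, we get a unique residue mod 260.
    Write x = 12 + 20·t and substitute into x ≡ 8 (mod 13): 20·t ≡ 8 − 12 = -4 (mod 13).
    Reduce coefficients mod 13: 7·t ≡ 9 (mod 13).
    The inverse of 7 mod 13 is 2 (since 7·2 = 14 = 1·13 + 1), so t ≡ 2·9 = 18 ≡ 5 (mod 13).
    Then x = 12 + 20·5 = 112, valid modulo lcm(20, 13) = 260: x ≡ 112 (mod 260).
Verify: 112 mod 4 = 0 ✓, 112 mod 5 = 2 ✓, 112 mod 13 = 8 ✓.

x ≡ 112 (mod 260).


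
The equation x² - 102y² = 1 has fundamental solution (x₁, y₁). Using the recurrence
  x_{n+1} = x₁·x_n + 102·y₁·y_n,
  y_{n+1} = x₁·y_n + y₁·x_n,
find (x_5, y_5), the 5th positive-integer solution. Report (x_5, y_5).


Step 1: Find the fundamental solution (x₁, y₁) of x² - 102y² = 1.
  Expand √102 as a continued fraction. a₀ = ⌊√102⌋ = 10; iterate m_{k+1} = d_k·a_k − m_k, d_{k+1} = (102 − m_{k+1}²)/d_k, a_{k+1} = ⌊(a₀ + m_{k+1})/d_{k+1}⌋ (starting m₀ = 0, d₀ = 1), with convergents p_k = a_k·p_{k-1} + p_{k-2}, q_k = a_k·q_{k-1} + q_{k-2} (p₋₁ = 1, q₋₁ = 0):
  k = 0: a₀ = 10; p₀/q₀ = 10/1; p₀² − 102·q₀² = 100 − 102 = -2.
  k = 1: m = 10, d = 2, a = ⌊(10 + 10)/2⌋ = 10; p/q = (10·10 + 1)/(10·1 + 0) = 101/10; p² − 102·q² = 10201 − 10200 = 1.
  The first convergent with p² − 102·q² = 1 gives the fundamental solution (x₁, y₁) = (101, 10).
Step 2: Apply the recurrence (x_{n+1}, y_{n+1}) = (x₁x_n + 102y₁y_n, x₁y_n + y₁x_n) repeatedly.
  From (x_1, y_1) = (101, 10): x_2 = 101·101 + 102·10·10 = 20401; y_2 = 101·10 + 10·101 = 2020.
  From (x_2, y_2) = (20401, 2020): x_3 = 101·20401 + 102·10·2020 = 4120901; y_3 = 101·2020 + 10·20401 = 408030.
  From (x_3, y_3) = (4120901, 408030): x_4 = 101·4120901 + 102·10·408030 = 832401601; y_4 = 101·408030 + 10·4120901 = 82420040.
  From (x_4, y_4) = (832401601, 82420040): x_5 = 101·832401601 + 102·10·82420040 = 168141002501; y_5 = 101·82420040 + 10·832401601 = 16648440050.
Step 3: Verify x_5² - 102·y_5² = 28271396722041288255001 - 28271396722041288255000 = 1 (should be 1). ✓

(x_1, y_1) = (101, 10); (x_5, y_5) = (168141002501, 16648440050).


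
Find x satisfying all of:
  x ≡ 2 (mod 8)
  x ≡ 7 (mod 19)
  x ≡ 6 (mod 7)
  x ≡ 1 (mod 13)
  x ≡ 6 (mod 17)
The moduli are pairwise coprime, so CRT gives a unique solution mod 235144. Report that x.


Product of moduli M = 8 · 19 · 7 · 13 · 17 = 235144.
Merge one congruence at a time:
  Start: x ≡ 2 (mod 8).
  Combine with x ≡ 7 (mod 19); new modulus lcm = 152.
    Write x = 2 + 8·t and substitute into x ≡ 7 (mod 19): 8·t ≡ 7 − 2 = 5 (mod 19).
    The inverse of 8 mod 19 is 12 (since 8·12 = 96 = 5·19 + 1), so t ≡ 12·5 = 60 ≡ 3 (mod 19).
    Then x = 2 + 8·3 = 26, valid modulo lcm(8, 19) = 152: x ≡ 26 (mod 152).
  Combine with x ≡ 6 (mod 7); new modulus lcm = 1064.
    Write x = 26 + 152·t and substitute into x ≡ 6 (mod 7): 152·t ≡ 6 − 26 = -20 (mod 7).
    Reduce coefficients mod 7: 5·t ≡ 1 (mod 7).
    The inverse of 5 mod 7 is 3 (since 5·3 = 15 = 2·7 + 1), so t ≡ 3·1 = 3 ≡ 3 (mod 7).
    Then x = 26 + 152·3 = 482, valid modulo lcm(152, 7) = 1064: x ≡ 482 (mod 1064).
  Combine with x ≡ 1 (mod 13); new modulus lcm = 13832.
    Write x = 482 + 1064·t and substitute into x ≡ 1 (mod 13): 1064·t ≡ 1 − 482 = -481 (mod 13).
    Reduce coefficients mod 13: 11·t ≡ 0 (mod 13).
    The inverse of 11 mod 13 is 6 (since 11·6 = 66 = 5·13 + 1), so t ≡ 6·0 = 0 ≡ 0 (mod 13).
    Then x = 482 + 1064·0 = 482, valid modulo lcm(1064, 13) = 13832: x ≡ 482 (mod 13832).
  Combine with x ≡ 6 (mod 17); new modulus lcm = 235144.
    Write x = 482 + 13832·t and substitute into x ≡ 6 (mod 17): 13832·t ≡ 6 − 482 = -476 (mod 17).
    Reduce coefficients mod 17: 11·t ≡ 0 (mod 17).
    The inverse of 11 mod 17 is 14 (since 11·14 = 154 = 9·17 + 1), so t ≡ 14·0 = 0 ≡ 0 (mod 17).
    Then x = 482 + 13832·0 = 482, valid modulo lcm(13832, 17) = 235144: x ≡ 482 (mod 235144).
Verify against each original: 482 mod 8 = 2, 482 mod 19 = 7, 482 mod 7 = 6, 482 mod 13 = 1, 482 mod 17 = 6.

x ≡ 482 (mod 235144).


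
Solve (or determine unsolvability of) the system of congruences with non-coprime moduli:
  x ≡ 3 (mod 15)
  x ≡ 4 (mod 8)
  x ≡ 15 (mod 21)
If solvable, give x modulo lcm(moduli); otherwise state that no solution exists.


Moduli 15, 8, 21 are not pairwise coprime, so CRT works modulo lcm(m_i) when all pairwise compatibility conditions hold.
Pairwise compatibility: gcd(m_i, m_j) must divide a_i - a_j for every pair.
Merge one congruence at a time:
  Start: x ≡ 3 (mod 15).
  Combine with x ≡ 4 (mod 8): gcd(15, 8) = 1; 4 - 3 = 1, which IS divisible by 1, so compatible.
    Write x = 3 + 15·t and substitute into x ≡ 4 (mod 8): 15·t ≡ 4 − 3 = 1 (mod 8).
    Reduce coefficients mod 8: 7·t ≡ 1 (mod 8).
    The inverse of 7 mod 8 is 7 (since 7·7 = 49 = 6·8 + 1), so t ≡ 7·1 = 7 ≡ 7 (mod 8).
    Then x = 3 + 15·7 = 108, valid modulo lcm(15, 8) = 120: x ≡ 108 (mod 120).
  Combine with x ≡ 15 (mod 21): gcd(120, 21) = 3; 15 - 108 = -93, which IS divisible by 3, so compatible.
    Write x = 108 + 120·t and substitute into x ≡ 15 (mod 21): 120·t ≡ 15 − 108 = -93 (mod 21).
    Divide the congruence (and modulus) by g = 3: 40·t ≡ -31 (mod 7).
    Reduce coefficients mod 7: 5·t ≡ 4 (mod 7).
    The inverse of 5 mod 7 is 3 (since 5·3 = 15 = 2·7 + 1), so t ≡ 3·4 = 12 ≡ 5 (mod 7).
    Then x = 108 + 120·5 = 708, valid modulo lcm(120, 21) = 840: x ≡ 708 (mod 840).
Verify: 708 mod 15 = 3, 708 mod 8 = 4, 708 mod 21 = 15.

x ≡ 708 (mod 840).


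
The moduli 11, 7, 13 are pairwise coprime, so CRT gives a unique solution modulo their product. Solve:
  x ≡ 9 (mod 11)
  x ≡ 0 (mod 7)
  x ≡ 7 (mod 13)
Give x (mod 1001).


Moduli 11, 7, 13 are pairwise coprime; by CRT there is a unique solution modulo M = 11 · 7 · 13 = 1001.
Solve pairwise, accumulating the modulus:
  Start with x ≡ 9 (mod 11).
  Combine with x ≡ 0 (mod 7): since gcd(11, 7) = 1, we get a unique residue mod 77.
    Write x = 9 + 11·t and substitute into x ≡ 0 (mod 7): 11·t ≡ 0 − 9 = -9 (mod 7).
    Reduce coefficients mod 7: 4·t ≡ 5 (mod 7).
    The inverse of 4 mod 7 is 2 (since 4·2 = 8 = 1·7 + 1), so t ≡ 2·5 = 10 ≡ 3 (mod 7).
    Then x = 9 + 11·3 = 42, valid modulo lcm(11, 7) = 77: x ≡ 42 (mod 77).
  Combine with x ≡ 7 (mod 13): since gcd(77, 13) = 1, we get a unique residue mod 1001.
    Write x = 42 + 77·t and substitute into x ≡ 7 (mod 13): 77·t ≡ 7 − 42 = -35 (mod 13).
    Reduce coefficients mod 13: 12·t ≡ 4 (mod 13).
    The inverse of 12 mod 13 is 12 (since 12·12 = 144 = 11·13 + 1), so t ≡ 12·4 = 48 ≡ 9 (mod 13).
    Then x = 42 + 77·9 = 735, valid modulo lcm(77, 13) = 1001: x ≡ 735 (mod 1001).
Verify: 735 mod 11 = 9 ✓, 735 mod 7 = 0 ✓, 735 mod 13 = 7 ✓.

x ≡ 735 (mod 1001).


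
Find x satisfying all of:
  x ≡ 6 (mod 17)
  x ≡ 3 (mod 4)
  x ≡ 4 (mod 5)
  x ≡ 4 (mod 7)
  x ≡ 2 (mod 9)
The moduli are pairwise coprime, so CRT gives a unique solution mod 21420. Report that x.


Product of moduli M = 17 · 4 · 5 · 7 · 9 = 21420.
Merge one congruence at a time:
  Start: x ≡ 6 (mod 17).
  Combine with x ≡ 3 (mod 4); new modulus lcm = 68.
    Write x = 6 + 17·t and substitute into x ≡ 3 (mod 4): 17·t ≡ 3 − 6 = -3 (mod 4).
    Reduce coefficients mod 4: 1·t ≡ 1 (mod 4).
    So t ≡ 1 (mod 4).
    Then x = 6 + 17·1 = 23, valid modulo lcm(17, 4) = 68: x ≡ 23 (mod 68).
  Combine with x ≡ 4 (mod 5); new modulus lcm = 340.
    Write x = 23 + 68·t and substitute into x ≡ 4 (mod 5): 68·t ≡ 4 − 23 = -19 (mod 5).
    Reduce coefficients mod 5: 3·t ≡ 1 (mod 5).
    The inverse of 3 mod 5 is 2 (since 3·2 = 6 = 1·5 + 1), so t ≡ 2·1 = 2 ≡ 2 (mod 5).
    Then x = 23 + 68·2 = 159, valid modulo lcm(68, 5) = 340: x ≡ 159 (mod 340).
  Combine with x ≡ 4 (mod 7); new modulus lcm = 2380.
    Write x = 159 + 340·t and substitute into x ≡ 4 (mod 7): 340·t ≡ 4 − 159 = -155 (mod 7).
    Reduce coefficients mod 7: 4·t ≡ 6 (mod 7).
    The inverse of 4 mod 7 is 2 (since 4·2 = 8 = 1·7 + 1), so t ≡ 2·6 = 12 ≡ 5 (mod 7).
    Then x = 159 + 340·5 = 1859, valid modulo lcm(340, 7) = 2380: x ≡ 1859 (mod 2380).
  Combine with x ≡ 2 (mod 9); new modulus lcm = 21420.
    Write x = 1859 + 2380·t and substitute into x ≡ 2 (mod 9): 2380·t ≡ 2 − 1859 = -1857 (mod 9).
    Reduce coefficients mod 9: 4·t ≡ 6 (mod 9).
    The inverse of 4 mod 9 is 7 (since 4·7 = 28 = 3·9 + 1), so t ≡ 7·6 = 42 ≡ 6 (mod 9).
    Then x = 1859 + 2380·6 = 16139, valid modulo lcm(2380, 9) = 21420: x ≡ 16139 (mod 21420).
Verify against each original: 16139 mod 17 = 6, 16139 mod 4 = 3, 16139 mod 5 = 4, 16139 mod 7 = 4, 16139 mod 9 = 2.

x ≡ 16139 (mod 21420).


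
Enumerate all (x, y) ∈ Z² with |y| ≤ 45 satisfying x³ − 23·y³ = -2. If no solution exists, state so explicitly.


The equation is x³ - 23y³ = -2. For fixed y, x³ = 23·y³ − 2, so a solution requires the RHS to be a perfect cube.
Strategy: iterate y from -45 to 45, compute RHS = 23·y³ − 2, and check whether it is a (positive or negative) perfect cube.
Check small values of y:
  y = 0: RHS = -2 is not a perfect cube.
  y = 1: RHS = 21 is not a perfect cube.
  y = -1: RHS = -25 is not a perfect cube.
  y = 2: RHS = 182 is not a perfect cube.
  y = -2: RHS = -186 is not a perfect cube.
  y = 3: RHS = 619 is not a perfect cube.
  y = -3: RHS = -623 is not a perfect cube.
Continuing the search up to |y| = 45 finds no solutions either.
No (x, y) in the scanned range satisfies the equation.

No integer solutions with |y| ≤ 45.


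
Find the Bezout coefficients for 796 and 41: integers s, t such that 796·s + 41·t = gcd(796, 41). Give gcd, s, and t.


Euclidean algorithm on (796, 41) — divide until remainder is 0:
  796 = 19 · 41 + 17
  41 = 2 · 17 + 7
  17 = 2 · 7 + 3
  7 = 2 · 3 + 1
  3 = 3 · 1 + 0
gcd(796, 41) = 1.
Track Bezout coefficients alongside the remainders: start with r₀ = 796 = a·1 + b·0 (s = 1, t = 0) and r₁ = 41 = a·0 + b·1 (s = 0, t = 1); each new remainder r_{k+1} = r_{k-1} − q_k·r_k inherits s_{k+1} = s_{k-1} − q_k·s_k, t_{k+1} = t_{k-1} − q_k·t_k, so r_k = a·s_k + b·t_k at every step:
  q = 19: r = 17, s = 1 − 19·0 = 1, t = 0 − 19·1 = -19  (check: 796·1 + 41·(-19) = 17)
  q = 2: r = 7, s = 0 − 2·1 = -2, t = 1 − 2·(-19) = 39  (check: 796·(-2) + 41·39 = 7)
  q = 2: r = 3, s = 1 − 2·(-2) = 5, t = -19 − 2·39 = -97  (check: 796·5 + 41·(-97) = 3)
  q = 2: r = 1, s = -2 − 2·5 = -12, t = 39 − 2·(-97) = 233  (check: 796·(-12) + 41·233 = 1)
The row with r = 1 (the gcd) gives the Bezout coefficients s = -12, t = 233.
Result: 796 · (-12) + 41 · (233) = 1.

gcd(796, 41) = 1; s = -12, t = 233 (check: 796·(-12) + 41·233 = 1).


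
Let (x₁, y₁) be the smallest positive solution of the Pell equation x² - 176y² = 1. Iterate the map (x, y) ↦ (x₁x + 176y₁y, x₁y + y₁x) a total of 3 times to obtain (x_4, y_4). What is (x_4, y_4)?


Step 1: Find the fundamental solution (x₁, y₁) of x² - 176y² = 1.
  Expand √176 as a continued fraction. a₀ = ⌊√176⌋ = 13; iterate m_{k+1} = d_k·a_k − m_k, d_{k+1} = (176 − m_{k+1}²)/d_k, a_{k+1} = ⌊(a₀ + m_{k+1})/d_{k+1}⌋ (starting m₀ = 0, d₀ = 1), with convergents p_k = a_k·p_{k-1} + p_{k-2}, q_k = a_k·q_{k-1} + q_{k-2} (p₋₁ = 1, q₋₁ = 0):
  k = 0: a₀ = 13; p₀/q₀ = 13/1; p₀² − 176·q₀² = 169 − 176 = -7.
  k = 1: m = 13, d = 7, a = ⌊(13 + 13)/7⌋ = 3; p/q = (3·13 + 1)/(3·1 + 0) = 40/3; p² − 176·q² = 1600 − 1584 = 16.
  k = 2: m = 8, d = 16, a = ⌊(13 + 8)/16⌋ = 1; p/q = (1·40 + 13)/(1·3 + 1) = 53/4; p² − 176·q² = 2809 − 2816 = -7.
  k = 3: m = 8, d = 7, a = ⌊(13 + 8)/7⌋ = 3; p/q = (3·53 + 40)/(3·4 + 3) = 199/15; p² − 176·q² = 39601 − 39600 = 1.
  The first convergent with p² − 176·q² = 1 gives the fundamental solution (x₁, y₁) = (199, 15).
Step 2: Apply the recurrence (x_{n+1}, y_{n+1}) = (x₁x_n + 176y₁y_n, x₁y_n + y₁x_n) repeatedly.
  From (x_1, y_1) = (199, 15): x_2 = 199·199 + 176·15·15 = 79201; y_2 = 199·15 + 15·199 = 5970.
  From (x_2, y_2) = (79201, 5970): x_3 = 199·79201 + 176·15·5970 = 31521799; y_3 = 199·5970 + 15·79201 = 2376045.
  From (x_3, y_3) = (31521799, 2376045): x_4 = 199·31521799 + 176·15·2376045 = 12545596801; y_4 = 199·2376045 + 15·31521799 = 945659940.
Step 3: Verify x_4² - 176·y_4² = 157391999093261433601 - 157391999093261433600 = 1 (should be 1). ✓

(x_1, y_1) = (199, 15); (x_4, y_4) = (12545596801, 945659940).


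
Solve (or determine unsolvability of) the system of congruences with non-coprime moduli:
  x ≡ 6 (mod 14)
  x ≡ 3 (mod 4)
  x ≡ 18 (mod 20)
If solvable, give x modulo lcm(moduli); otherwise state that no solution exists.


Moduli 14, 4, 20 are not pairwise coprime, so CRT works modulo lcm(m_i) when all pairwise compatibility conditions hold.
Pairwise compatibility: gcd(m_i, m_j) must divide a_i - a_j for every pair.
Merge one congruence at a time:
  Start: x ≡ 6 (mod 14).
  Combine with x ≡ 3 (mod 4): gcd(14, 4) = 2, and 3 - 6 = -3 is NOT divisible by 2.
    ⇒ system is inconsistent (no integer solution).

No solution (the system is inconsistent).


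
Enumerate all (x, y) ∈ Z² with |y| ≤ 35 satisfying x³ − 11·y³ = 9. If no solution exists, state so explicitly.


The equation is x³ - 11y³ = 9. For fixed y, x³ = 11·y³ + 9, so a solution requires the RHS to be a perfect cube.
Strategy: iterate y from -35 to 35, compute RHS = 11·y³ + 9, and check whether it is a (positive or negative) perfect cube.
Check small values of y:
  y = 0: RHS = 9 is not a perfect cube.
  y = 1: RHS = 20 is not a perfect cube.
  y = -1: RHS = -2 is not a perfect cube.
  y = 2: RHS = 97 is not a perfect cube.
  y = -2: RHS = -79 is not a perfect cube.
  y = 3: RHS = 306 is not a perfect cube.
  y = -3: RHS = -288 is not a perfect cube.
Continuing the search up to |y| = 35 finds no solutions either.
No (x, y) in the scanned range satisfies the equation.

No integer solutions with |y| ≤ 35.


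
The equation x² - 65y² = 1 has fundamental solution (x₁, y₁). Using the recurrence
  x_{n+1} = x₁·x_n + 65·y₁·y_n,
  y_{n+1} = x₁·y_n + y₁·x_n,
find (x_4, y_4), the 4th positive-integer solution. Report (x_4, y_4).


Step 1: Find the fundamental solution (x₁, y₁) of x² - 65y² = 1.
  Expand √65 as a continued fraction. a₀ = ⌊√65⌋ = 8; iterate m_{k+1} = d_k·a_k − m_k, d_{k+1} = (65 − m_{k+1}²)/d_k, a_{k+1} = ⌊(a₀ + m_{k+1})/d_{k+1}⌋ (starting m₀ = 0, d₀ = 1), with convergents p_k = a_k·p_{k-1} + p_{k-2}, q_k = a_k·q_{k-1} + q_{k-2} (p₋₁ = 1, q₋₁ = 0):
  k = 0: a₀ = 8; p₀/q₀ = 8/1; p₀² − 65·q₀² = 64 − 65 = -1.
  k = 1: m = 8, d = 1, a = ⌊(8 + 8)/1⌋ = 16; p/q = (16·8 + 1)/(16·1 + 0) = 129/16; p² − 65·q² = 16641 − 16640 = 1.
  The first convergent with p² − 65·q² = 1 gives the fundamental solution (x₁, y₁) = (129, 16).
Step 2: Apply the recurrence (x_{n+1}, y_{n+1}) = (x₁x_n + 65y₁y_n, x₁y_n + y₁x_n) repeatedly.
  From (x_1, y_1) = (129, 16): x_2 = 129·129 + 65·16·16 = 33281; y_2 = 129·16 + 16·129 = 4128.
  From (x_2, y_2) = (33281, 4128): x_3 = 129·33281 + 65·16·4128 = 8586369; y_3 = 129·4128 + 16·33281 = 1065008.
  From (x_3, y_3) = (8586369, 1065008): x_4 = 129·8586369 + 65·16·1065008 = 2215249921; y_4 = 129·1065008 + 16·8586369 = 274767936.
Step 3: Verify x_4² - 65·y_4² = 4907332212490506241 - 4907332212490506240 = 1 (should be 1). ✓

(x_1, y_1) = (129, 16); (x_4, y_4) = (2215249921, 274767936).


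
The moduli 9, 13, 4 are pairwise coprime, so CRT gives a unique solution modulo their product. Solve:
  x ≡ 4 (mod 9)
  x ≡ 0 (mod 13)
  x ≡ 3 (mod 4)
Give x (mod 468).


Moduli 9, 13, 4 are pairwise coprime; by CRT there is a unique solution modulo M = 9 · 13 · 4 = 468.
Solve pairwise, accumulating the modulus:
  Start with x ≡ 4 (mod 9).
  Combine with x ≡ 0 (mod 13): since gcd(9, 13) = 1, we get a unique residue mod 117.
    Write x = 4 + 9·t and substitute into x ≡ 0 (mod 13): 9·t ≡ 0 − 4 = -4 (mod 13).
    Reduce coefficients mod 13: 9·t ≡ 9 (mod 13).
    The inverse of 9 mod 13 is 3 (since 9·3 = 27 = 2·13 + 1), so t ≡ 3·9 = 27 ≡ 1 (mod 13).
    Then x = 4 + 9·1 = 13, valid modulo lcm(9, 13) = 117: x ≡ 13 (mod 117).
  Combine with x ≡ 3 (mod 4): since gcd(117, 4) = 1, we get a unique residue mod 468.
    Write x = 13 + 117·t and substitute into x ≡ 3 (mod 4): 117·t ≡ 3 − 13 = -10 (mod 4).
    Reduce coefficients mod 4: 1·t ≡ 2 (mod 4).
    So t ≡ 2 (mod 4).
    Then x = 13 + 117·2 = 247, valid modulo lcm(117, 4) = 468: x ≡ 247 (mod 468).
Verify: 247 mod 9 = 4 ✓, 247 mod 13 = 0 ✓, 247 mod 4 = 3 ✓.

x ≡ 247 (mod 468).


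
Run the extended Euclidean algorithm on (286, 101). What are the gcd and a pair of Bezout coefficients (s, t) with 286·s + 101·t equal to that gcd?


Euclidean algorithm on (286, 101) — divide until remainder is 0:
  286 = 2 · 101 + 84
  101 = 1 · 84 + 17
  84 = 4 · 17 + 16
  17 = 1 · 16 + 1
  16 = 16 · 1 + 0
gcd(286, 101) = 1.
Track Bezout coefficients alongside the remainders: start with r₀ = 286 = a·1 + b·0 (s = 1, t = 0) and r₁ = 101 = a·0 + b·1 (s = 0, t = 1); each new remainder r_{k+1} = r_{k-1} − q_k·r_k inherits s_{k+1} = s_{k-1} − q_k·s_k, t_{k+1} = t_{k-1} − q_k·t_k, so r_k = a·s_k + b·t_k at every step:
  q = 2: r = 84, s = 1 − 2·0 = 1, t = 0 − 2·1 = -2  (check: 286·1 + 101·(-2) = 84)
  q = 1: r = 17, s = 0 − 1·1 = -1, t = 1 − 1·(-2) = 3  (check: 286·(-1) + 101·3 = 17)
  q = 4: r = 16, s = 1 − 4·(-1) = 5, t = -2 − 4·3 = -14  (check: 286·5 + 101·(-14) = 16)
  q = 1: r = 1, s = -1 − 1·5 = -6, t = 3 − 1·(-14) = 17  (check: 286·(-6) + 101·17 = 1)
The row with r = 1 (the gcd) gives the Bezout coefficients s = -6, t = 17.
Result: 286 · (-6) + 101 · (17) = 1.

gcd(286, 101) = 1; s = -6, t = 17 (check: 286·(-6) + 101·17 = 1).


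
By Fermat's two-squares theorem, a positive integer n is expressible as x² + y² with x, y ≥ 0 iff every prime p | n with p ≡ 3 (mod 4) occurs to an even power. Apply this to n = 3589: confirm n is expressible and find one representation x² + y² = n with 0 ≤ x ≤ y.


Step 1: Factor n = 3589 = 37 · 97.
Step 2: Check the mod-4 condition on each prime factor: 37 ≡ 1 (mod 4), exponent 1; 97 ≡ 1 (mod 4), exponent 1.
All primes ≡ 3 (mod 4) appear to even exponent (or don't appear), so by the two-squares theorem n IS expressible as a sum of two squares.
Step 3: Build a representation. Here n = 37 · 97 is a product of primes ≡ 1 (mod 4). Each prime p ≡ 1 (mod 4) is itself a sum of two squares; find a² by testing p − a² for a perfect square:
  37: 37 − 1² = 36 = 6² ⇒ 37 = 1² + 6².
  97: 97 − 1² = 96, 97 − 2² = 93, 97 − 3² = 88, 97 − 4² = 81 = 9² ⇒ 97 = 4² + 9².
  Combine using the Brahmagupta–Fibonacci identity (a² + b²)(c² + d²) = (ac − bd)² + (ad + bc)² = (ac + bd)² + (ad − bc)²:
  37 · 97 = 3589: from (1² + 6²)(4² + 9²), take (1·4 − 6·9, 1·9 + 6·4) = (4 − 54, 9 + 24) = (-50, 33); dropping signs (only squares matter) gives (50, 33); check 50² + 33² = 2500 + 1089 = 3589 ✓.
Step 4: Order so x ≤ y and verify: 33² + 50² = 1089 + 2500 = 3589 = n. ✓

n = 3589 = 33² + 50² (one valid representation with x ≤ y).


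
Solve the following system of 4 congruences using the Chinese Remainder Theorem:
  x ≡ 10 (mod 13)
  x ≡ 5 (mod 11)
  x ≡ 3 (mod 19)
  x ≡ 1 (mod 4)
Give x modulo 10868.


Product of moduli M = 13 · 11 · 19 · 4 = 10868.
Merge one congruence at a time:
  Start: x ≡ 10 (mod 13).
  Combine with x ≡ 5 (mod 11); new modulus lcm = 143.
    Write x = 10 + 13·t and substitute into x ≡ 5 (mod 11): 13·t ≡ 5 − 10 = -5 (mod 11).
    Reduce coefficients mod 11: 2·t ≡ 6 (mod 11).
    The inverse of 2 mod 11 is 6 (since 2·6 = 12 = 1·11 + 1), so t ≡ 6·6 = 36 ≡ 3 (mod 11).
    Then x = 10 + 13·3 = 49, valid modulo lcm(13, 11) = 143: x ≡ 49 (mod 143).
  Combine with x ≡ 3 (mod 19); new modulus lcm = 2717.
    Write x = 49 + 143·t and substitute into x ≡ 3 (mod 19): 143·t ≡ 3 − 49 = -46 (mod 19).
    Reduce coefficients mod 19: 10·t ≡ 11 (mod 19).
    The inverse of 10 mod 19 is 2 (since 10·2 = 20 = 1·19 + 1), so t ≡ 2·11 = 22 ≡ 3 (mod 19).
    Then x = 49 + 143·3 = 478, valid modulo lcm(143, 19) = 2717: x ≡ 478 (mod 2717).
  Combine with x ≡ 1 (mod 4); new modulus lcm = 10868.
    Write x = 478 + 2717·t and substitute into x ≡ 1 (mod 4): 2717·t ≡ 1 − 478 = -477 (mod 4).
    Reduce coefficients mod 4: 1·t ≡ 3 (mod 4).
    So t ≡ 3 (mod 4).
    Then x = 478 + 2717·3 = 8629, valid modulo lcm(2717, 4) = 10868: x ≡ 8629 (mod 10868).
Verify against each original: 8629 mod 13 = 10, 8629 mod 11 = 5, 8629 mod 19 = 3, 8629 mod 4 = 1.

x ≡ 8629 (mod 10868).


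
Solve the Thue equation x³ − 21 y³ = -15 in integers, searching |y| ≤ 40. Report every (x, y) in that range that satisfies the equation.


The equation is x³ - 21y³ = -15. For fixed y, x³ = 21·y³ − 15, so a solution requires the RHS to be a perfect cube.
Strategy: iterate y from -40 to 40, compute RHS = 21·y³ − 15, and check whether it is a (positive or negative) perfect cube.
Check small values of y:
  y = 0: RHS = -15 is not a perfect cube.
  y = 1: RHS = 6 is not a perfect cube.
  y = -1: RHS = -36 is not a perfect cube.
  y = 2: RHS = 153 is not a perfect cube.
  y = -2: RHS = -183 is not a perfect cube.
  y = 3: RHS = 552 is not a perfect cube.
  y = -3: RHS = -582 is not a perfect cube.
Continuing the search up to |y| = 40 finds no solutions either.
No (x, y) in the scanned range satisfies the equation.

No integer solutions with |y| ≤ 40.


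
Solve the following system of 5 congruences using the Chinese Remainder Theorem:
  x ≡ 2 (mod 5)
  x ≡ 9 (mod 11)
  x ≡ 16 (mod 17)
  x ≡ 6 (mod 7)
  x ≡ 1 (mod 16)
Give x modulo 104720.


Product of moduli M = 5 · 11 · 17 · 7 · 16 = 104720.
Merge one congruence at a time:
  Start: x ≡ 2 (mod 5).
  Combine with x ≡ 9 (mod 11); new modulus lcm = 55.
    Write x = 2 + 5·t and substitute into x ≡ 9 (mod 11): 5·t ≡ 9 − 2 = 7 (mod 11).
    The inverse of 5 mod 11 is 9 (since 5·9 = 45 = 4·11 + 1), so t ≡ 9·7 = 63 ≡ 8 (mod 11).
    Then x = 2 + 5·8 = 42, valid modulo lcm(5, 11) = 55: x ≡ 42 (mod 55).
  Combine with x ≡ 16 (mod 17); new modulus lcm = 935.
    Write x = 42 + 55·t and substitute into x ≡ 16 (mod 17): 55·t ≡ 16 − 42 = -26 (mod 17).
    Reduce coefficients mod 17: 4·t ≡ 8 (mod 17).
    The inverse of 4 mod 17 is 13 (since 4·13 = 52 = 3·17 + 1), so t ≡ 13·8 = 104 ≡ 2 (mod 17).
    Then x = 42 + 55·2 = 152, valid modulo lcm(55, 17) = 935: x ≡ 152 (mod 935).
  Combine with x ≡ 6 (mod 7); new modulus lcm = 6545.
    Write x = 152 + 935·t and substitute into x ≡ 6 (mod 7): 935·t ≡ 6 − 152 = -146 (mod 7).
    Reduce coefficients mod 7: 4·t ≡ 1 (mod 7).
    The inverse of 4 mod 7 is 2 (since 4·2 = 8 = 1·7 + 1), so t ≡ 2·1 = 2 ≡ 2 (mod 7).
    Then x = 152 + 935·2 = 2022, valid modulo lcm(935, 7) = 6545: x ≡ 2022 (mod 6545).
  Combine with x ≡ 1 (mod 16); new modulus lcm = 104720.
    Write x = 2022 + 6545·t and substitute into x ≡ 1 (mod 16): 6545·t ≡ 1 − 2022 = -2021 (mod 16).
    Reduce coefficients mod 16: 1·t ≡ 11 (mod 16).
    So t ≡ 11 (mod 16).
    Then x = 2022 + 6545·11 = 74017, valid modulo lcm(6545, 16) = 104720: x ≡ 74017 (mod 104720).
Verify against each original: 74017 mod 5 = 2, 74017 mod 11 = 9, 74017 mod 17 = 16, 74017 mod 7 = 6, 74017 mod 16 = 1.

x ≡ 74017 (mod 104720).


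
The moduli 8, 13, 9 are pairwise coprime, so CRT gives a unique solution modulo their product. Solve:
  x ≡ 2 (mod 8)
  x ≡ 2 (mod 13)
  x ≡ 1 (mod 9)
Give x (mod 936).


Moduli 8, 13, 9 are pairwise coprime; by CRT there is a unique solution modulo M = 8 · 13 · 9 = 936.
Solve pairwise, accumulating the modulus:
  Start with x ≡ 2 (mod 8).
  Combine with x ≡ 2 (mod 13): since gcd(8, 13) = 1, we get a unique residue mod 104.
    Write x = 2 + 8·t and substitute into x ≡ 2 (mod 13): 8·t ≡ 2 − 2 = 0 (mod 13).
    The inverse of 8 mod 13 is 5 (since 8·5 = 40 = 3·13 + 1), so t ≡ 5·0 = 0 ≡ 0 (mod 13).
    Then x = 2 + 8·0 = 2, valid modulo lcm(8, 13) = 104: x ≡ 2 (mod 104).
  Combine with x ≡ 1 (mod 9): since gcd(104, 9) = 1, we get a unique residue mod 936.
    Write x = 2 + 104·t and substitute into x ≡ 1 (mod 9): 104·t ≡ 1 − 2 = -1 (mod 9).
    Reduce coefficients mod 9: 5·t ≡ 8 (mod 9).
    The inverse of 5 mod 9 is 2 (since 5·2 = 10 = 1·9 + 1), so t ≡ 2·8 = 16 ≡ 7 (mod 9).
    Then x = 2 + 104·7 = 730, valid modulo lcm(104, 9) = 936: x ≡ 730 (mod 936).
Verify: 730 mod 8 = 2 ✓, 730 mod 13 = 2 ✓, 730 mod 9 = 1 ✓.

x ≡ 730 (mod 936).


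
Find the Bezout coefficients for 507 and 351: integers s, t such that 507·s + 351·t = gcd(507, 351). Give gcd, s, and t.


Euclidean algorithm on (507, 351) — divide until remainder is 0:
  507 = 1 · 351 + 156
  351 = 2 · 156 + 39
  156 = 4 · 39 + 0
gcd(507, 351) = 39.
Track Bezout coefficients alongside the remainders: start with r₀ = 507 = a·1 + b·0 (s = 1, t = 0) and r₁ = 351 = a·0 + b·1 (s = 0, t = 1); each new remainder r_{k+1} = r_{k-1} − q_k·r_k inherits s_{k+1} = s_{k-1} − q_k·s_k, t_{k+1} = t_{k-1} − q_k·t_k, so r_k = a·s_k + b·t_k at every step:
  q = 1: r = 156, s = 1 − 1·0 = 1, t = 0 − 1·1 = -1  (check: 507·1 + 351·(-1) = 156)
  q = 2: r = 39, s = 0 − 2·1 = -2, t = 1 − 2·(-1) = 3  (check: 507·(-2) + 351·3 = 39)
The row with r = 39 (the gcd) gives the Bezout coefficients s = -2, t = 3.
Result: 507 · (-2) + 351 · (3) = 39.

gcd(507, 351) = 39; s = -2, t = 3 (check: 507·(-2) + 351·3 = 39).


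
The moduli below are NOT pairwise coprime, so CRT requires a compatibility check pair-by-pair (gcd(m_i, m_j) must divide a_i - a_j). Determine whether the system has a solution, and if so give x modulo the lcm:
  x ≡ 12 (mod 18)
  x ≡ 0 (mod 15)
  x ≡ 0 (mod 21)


Moduli 18, 15, 21 are not pairwise coprime, so CRT works modulo lcm(m_i) when all pairwise compatibility conditions hold.
Pairwise compatibility: gcd(m_i, m_j) must divide a_i - a_j for every pair.
Merge one congruence at a time:
  Start: x ≡ 12 (mod 18).
  Combine with x ≡ 0 (mod 15): gcd(18, 15) = 3; 0 - 12 = -12, which IS divisible by 3, so compatible.
    Write x = 12 + 18·t and substitute into x ≡ 0 (mod 15): 18·t ≡ 0 − 12 = -12 (mod 15).
    Divide the congruence (and modulus) by g = 3: 6·t ≡ -4 (mod 5).
    Reduce coefficients mod 5: 1·t ≡ 1 (mod 5).
    So t ≡ 1 (mod 5).
    Then x = 12 + 18·1 = 30, valid modulo lcm(18, 15) = 90: x ≡ 30 (mod 90).
  Combine with x ≡ 0 (mod 21): gcd(90, 21) = 3; 0 - 30 = -30, which IS divisible by 3, so compatible.
    Write x = 30 + 90·t and substitute into x ≡ 0 (mod 21): 90·t ≡ 0 − 30 = -30 (mod 21).
    Divide the congruence (and modulus) by g = 3: 30·t ≡ -10 (mod 7).
    Reduce coefficients mod 7: 2·t ≡ 4 (mod 7).
    The inverse of 2 mod 7 is 4 (since 2·4 = 8 = 1·7 + 1), so t ≡ 4·4 = 16 ≡ 2 (mod 7).
    Then x = 30 + 90·2 = 210, valid modulo lcm(90, 21) = 630: x ≡ 210 (mod 630).
Verify: 210 mod 18 = 12, 210 mod 15 = 0, 210 mod 21 = 0.

x ≡ 210 (mod 630).


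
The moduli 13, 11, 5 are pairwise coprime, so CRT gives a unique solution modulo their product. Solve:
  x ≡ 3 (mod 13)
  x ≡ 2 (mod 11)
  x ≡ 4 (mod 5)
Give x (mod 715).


Moduli 13, 11, 5 are pairwise coprime; by CRT there is a unique solution modulo M = 13 · 11 · 5 = 715.
Solve pairwise, accumulating the modulus:
  Start with x ≡ 3 (mod 13).
  Combine with x ≡ 2 (mod 11): since gcd(13, 11) = 1, we get a unique residue mod 143.
    Write x = 3 + 13·t and substitute into x ≡ 2 (mod 11): 13·t ≡ 2 − 3 = -1 (mod 11).
    Reduce coefficients mod 11: 2·t ≡ 10 (mod 11).
    The inverse of 2 mod 11 is 6 (since 2·6 = 12 = 1·11 + 1), so t ≡ 6·10 = 60 ≡ 5 (mod 11).
    Then x = 3 + 13·5 = 68, valid modulo lcm(13, 11) = 143: x ≡ 68 (mod 143).
  Combine with x ≡ 4 (mod 5): since gcd(143, 5) = 1, we get a unique residue mod 715.
    Write x = 68 + 143·t and substitute into x ≡ 4 (mod 5): 143·t ≡ 4 − 68 = -64 (mod 5).
    Reduce coefficients mod 5: 3·t ≡ 1 (mod 5).
    The inverse of 3 mod 5 is 2 (since 3·2 = 6 = 1·5 + 1), so t ≡ 2·1 = 2 ≡ 2 (mod 5).
    Then x = 68 + 143·2 = 354, valid modulo lcm(143, 5) = 715: x ≡ 354 (mod 715).
Verify: 354 mod 13 = 3 ✓, 354 mod 11 = 2 ✓, 354 mod 5 = 4 ✓.

x ≡ 354 (mod 715).


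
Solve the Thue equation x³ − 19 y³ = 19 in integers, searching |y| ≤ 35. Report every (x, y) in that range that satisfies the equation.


The equation is x³ - 19y³ = 19. For fixed y, x³ = 19·y³ + 19, so a solution requires the RHS to be a perfect cube.
Strategy: iterate y from -35 to 35, compute RHS = 19·y³ + 19, and check whether it is a (positive or negative) perfect cube.
Check small values of y:
  y = 0: RHS = 19 is not a perfect cube.
  y = 1: RHS = 38 is not a perfect cube.
  y = -1: RHS = 0 = (0)³ ⇒ x = 0 works.
  y = 2: RHS = 171 is not a perfect cube.
  y = -2: RHS = -133 is not a perfect cube.
  y = 3: RHS = 532 is not a perfect cube.
  y = -3: RHS = -494 is not a perfect cube.
Continuing the search up to |y| = 35 finds no further solutions beyond those listed.
Collected solutions: (0, -1).

Solutions (with |y| ≤ 35): (0, -1).


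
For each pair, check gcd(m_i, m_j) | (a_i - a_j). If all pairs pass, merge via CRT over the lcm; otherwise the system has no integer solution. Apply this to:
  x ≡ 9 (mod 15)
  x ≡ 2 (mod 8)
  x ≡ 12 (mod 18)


Moduli 15, 8, 18 are not pairwise coprime, so CRT works modulo lcm(m_i) when all pairwise compatibility conditions hold.
Pairwise compatibility: gcd(m_i, m_j) must divide a_i - a_j for every pair.
Merge one congruence at a time:
  Start: x ≡ 9 (mod 15).
  Combine with x ≡ 2 (mod 8): gcd(15, 8) = 1; 2 - 9 = -7, which IS divisible by 1, so compatible.
    Write x = 9 + 15·t and substitute into x ≡ 2 (mod 8): 15·t ≡ 2 − 9 = -7 (mod 8).
    Reduce coefficients mod 8: 7·t ≡ 1 (mod 8).
    The inverse of 7 mod 8 is 7 (since 7·7 = 49 = 6·8 + 1), so t ≡ 7·1 = 7 ≡ 7 (mod 8).
    Then x = 9 + 15·7 = 114, valid modulo lcm(15, 8) = 120: x ≡ 114 (mod 120).
  Combine with x ≡ 12 (mod 18): gcd(120, 18) = 6; 12 - 114 = -102, which IS divisible by 6, so compatible.
    Write x = 114 + 120·t and substitute into x ≡ 12 (mod 18): 120·t ≡ 12 − 114 = -102 (mod 18).
    Divide the congruence (and modulus) by g = 6: 20·t ≡ -17 (mod 3).
    Reduce coefficients mod 3: 2·t ≡ 1 (mod 3).
    The inverse of 2 mod 3 is 2 (since 2·2 = 4 = 1·3 + 1), so t ≡ 2·1 = 2 ≡ 2 (mod 3).
    Then x = 114 + 120·2 = 354, valid modulo lcm(120, 18) = 360: x ≡ 354 (mod 360).
Verify: 354 mod 15 = 9, 354 mod 8 = 2, 354 mod 18 = 12.

x ≡ 354 (mod 360).


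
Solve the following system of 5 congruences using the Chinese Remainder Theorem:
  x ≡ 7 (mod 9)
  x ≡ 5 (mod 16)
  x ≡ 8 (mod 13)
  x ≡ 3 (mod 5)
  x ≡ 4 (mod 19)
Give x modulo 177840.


Product of moduli M = 9 · 16 · 13 · 5 · 19 = 177840.
Merge one congruence at a time:
  Start: x ≡ 7 (mod 9).
  Combine with x ≡ 5 (mod 16); new modulus lcm = 144.
    Write x = 7 + 9·t and substitute into x ≡ 5 (mod 16): 9·t ≡ 5 − 7 = -2 (mod 16).
    Reduce coefficients mod 16: 9·t ≡ 14 (mod 16).
    The inverse of 9 mod 16 is 9 (since 9·9 = 81 = 5·16 + 1), so t ≡ 9·14 = 126 ≡ 14 (mod 16).
    Then x = 7 + 9·14 = 133, valid modulo lcm(9, 16) = 144: x ≡ 133 (mod 144).
  Combine with x ≡ 8 (mod 13); new modulus lcm = 1872.
    Write x = 133 + 144·t and substitute into x ≡ 8 (mod 13): 144·t ≡ 8 − 133 = -125 (mod 13).
    Reduce coefficients mod 13: 1·t ≡ 5 (mod 13).
    So t ≡ 5 (mod 13).
    Then x = 133 + 144·5 = 853, valid modulo lcm(144, 13) = 1872: x ≡ 853 (mod 1872).
  Combine with x ≡ 3 (mod 5); new modulus lcm = 9360.
    Write x = 853 + 1872·t and substitute into x ≡ 3 (mod 5): 1872·t ≡ 3 − 853 = -850 (mod 5).
    Reduce coefficients mod 5: 2·t ≡ 0 (mod 5).
    The inverse of 2 mod 5 is 3 (since 2·3 = 6 = 1·5 + 1), so t ≡ 3·0 = 0 ≡ 0 (mod 5).
    Then x = 853 + 1872·0 = 853, valid modulo lcm(1872, 5) = 9360: x ≡ 853 (mod 9360).
  Combine with x ≡ 4 (mod 19); new modulus lcm = 177840.
    Write x = 853 + 9360·t and substitute into x ≡ 4 (mod 19): 9360·t ≡ 4 − 853 = -849 (mod 19).
    Reduce coefficients mod 19: 12·t ≡ 6 (mod 19).
    The inverse of 12 mod 19 is 8 (since 12·8 = 96 = 5·19 + 1), so t ≡ 8·6 = 48 ≡ 10 (mod 19).
    Then x = 853 + 9360·10 = 94453, valid modulo lcm(9360, 19) = 177840: x ≡ 94453 (mod 177840).
Verify against each original: 94453 mod 9 = 7, 94453 mod 16 = 5, 94453 mod 13 = 8, 94453 mod 5 = 3, 94453 mod 19 = 4.

x ≡ 94453 (mod 177840).


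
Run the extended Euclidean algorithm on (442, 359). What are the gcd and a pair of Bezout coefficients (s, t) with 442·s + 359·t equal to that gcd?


Euclidean algorithm on (442, 359) — divide until remainder is 0:
  442 = 1 · 359 + 83
  359 = 4 · 83 + 27
  83 = 3 · 27 + 2
  27 = 13 · 2 + 1
  2 = 2 · 1 + 0
gcd(442, 359) = 1.
Track Bezout coefficients alongside the remainders: start with r₀ = 442 = a·1 + b·0 (s = 1, t = 0) and r₁ = 359 = a·0 + b·1 (s = 0, t = 1); each new remainder r_{k+1} = r_{k-1} − q_k·r_k inherits s_{k+1} = s_{k-1} − q_k·s_k, t_{k+1} = t_{k-1} − q_k·t_k, so r_k = a·s_k + b·t_k at every step:
  q = 1: r = 83, s = 1 − 1·0 = 1, t = 0 − 1·1 = -1  (check: 442·1 + 359·(-1) = 83)
  q = 4: r = 27, s = 0 − 4·1 = -4, t = 1 − 4·(-1) = 5  (check: 442·(-4) + 359·5 = 27)
  q = 3: r = 2, s = 1 − 3·(-4) = 13, t = -1 − 3·5 = -16  (check: 442·13 + 359·(-16) = 2)
  q = 13: r = 1, s = -4 − 13·13 = -173, t = 5 − 13·(-16) = 213  (check: 442·(-173) + 359·213 = 1)
The row with r = 1 (the gcd) gives the Bezout coefficients s = -173, t = 213.
Result: 442 · (-173) + 359 · (213) = 1.

gcd(442, 359) = 1; s = -173, t = 213 (check: 442·(-173) + 359·213 = 1).
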